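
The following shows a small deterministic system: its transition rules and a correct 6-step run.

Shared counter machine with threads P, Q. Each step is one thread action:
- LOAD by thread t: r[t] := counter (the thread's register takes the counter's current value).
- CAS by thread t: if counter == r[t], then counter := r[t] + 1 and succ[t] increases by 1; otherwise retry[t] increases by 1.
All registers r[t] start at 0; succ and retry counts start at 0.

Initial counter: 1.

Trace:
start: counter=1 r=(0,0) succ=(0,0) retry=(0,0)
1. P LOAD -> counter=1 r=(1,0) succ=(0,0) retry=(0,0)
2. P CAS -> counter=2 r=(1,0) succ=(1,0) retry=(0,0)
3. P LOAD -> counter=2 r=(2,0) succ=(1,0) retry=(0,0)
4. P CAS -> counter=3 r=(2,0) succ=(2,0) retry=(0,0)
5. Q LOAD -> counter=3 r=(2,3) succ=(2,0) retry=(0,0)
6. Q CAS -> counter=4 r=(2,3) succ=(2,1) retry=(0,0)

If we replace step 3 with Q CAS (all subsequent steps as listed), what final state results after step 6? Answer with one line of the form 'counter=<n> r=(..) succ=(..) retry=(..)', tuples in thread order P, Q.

counter=3 r=(1,2) succ=(1,1) retry=(1,1)

(re-executing from step 3 with the substitution; state before step 3: counter=2 r=(1,0) succ=(1,0) retry=(0,0))
3. Q CAS -> counter=2 r=(1,0) succ=(1,0) retry=(0,1)
4. P CAS -> counter=2 r=(1,0) succ=(1,0) retry=(1,1)
5. Q LOAD -> counter=2 r=(1,2) succ=(1,0) retry=(1,1)
6. Q CAS -> counter=3 r=(1,2) succ=(1,1) retry=(1,1)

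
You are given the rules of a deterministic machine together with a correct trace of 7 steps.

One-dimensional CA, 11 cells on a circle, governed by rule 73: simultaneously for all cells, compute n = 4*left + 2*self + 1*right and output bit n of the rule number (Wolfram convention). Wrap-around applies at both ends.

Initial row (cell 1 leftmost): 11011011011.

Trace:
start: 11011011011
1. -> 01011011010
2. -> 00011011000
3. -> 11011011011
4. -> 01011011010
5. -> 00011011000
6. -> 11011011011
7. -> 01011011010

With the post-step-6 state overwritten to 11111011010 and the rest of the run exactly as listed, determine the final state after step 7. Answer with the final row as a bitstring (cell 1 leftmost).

state after step 6 := 11111011010
7. -> 10001011000

10001011000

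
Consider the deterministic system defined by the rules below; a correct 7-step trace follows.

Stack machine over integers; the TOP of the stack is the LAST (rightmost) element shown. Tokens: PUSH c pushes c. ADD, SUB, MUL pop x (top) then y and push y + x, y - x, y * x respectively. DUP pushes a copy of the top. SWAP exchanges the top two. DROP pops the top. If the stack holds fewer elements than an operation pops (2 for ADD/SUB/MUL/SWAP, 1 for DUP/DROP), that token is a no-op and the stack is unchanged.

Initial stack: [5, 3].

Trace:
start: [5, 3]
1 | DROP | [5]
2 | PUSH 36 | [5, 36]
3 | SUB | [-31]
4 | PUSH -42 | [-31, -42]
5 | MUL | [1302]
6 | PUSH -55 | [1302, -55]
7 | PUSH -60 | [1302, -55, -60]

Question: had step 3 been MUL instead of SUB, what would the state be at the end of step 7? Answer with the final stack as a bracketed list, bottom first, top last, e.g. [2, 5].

[-7560, -55, -60]

(re-executing from step 3 with the substitution; state before step 3: [5, 36])
3 | MUL | [180]
4 | PUSH -42 | [180, -42]
5 | MUL | [-7560]
6 | PUSH -55 | [-7560, -55]
7 | PUSH -60 | [-7560, -55, -60]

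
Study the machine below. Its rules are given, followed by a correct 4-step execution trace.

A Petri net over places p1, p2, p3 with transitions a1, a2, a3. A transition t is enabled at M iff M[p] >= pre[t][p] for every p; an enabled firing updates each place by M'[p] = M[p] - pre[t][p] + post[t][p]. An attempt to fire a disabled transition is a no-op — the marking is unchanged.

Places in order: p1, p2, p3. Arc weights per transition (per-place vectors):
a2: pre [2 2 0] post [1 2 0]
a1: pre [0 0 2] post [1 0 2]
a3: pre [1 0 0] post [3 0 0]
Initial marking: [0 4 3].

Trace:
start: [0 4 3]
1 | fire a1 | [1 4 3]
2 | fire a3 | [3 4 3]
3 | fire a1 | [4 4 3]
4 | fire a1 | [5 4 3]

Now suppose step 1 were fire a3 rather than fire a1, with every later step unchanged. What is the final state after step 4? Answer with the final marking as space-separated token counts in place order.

2 4 3

(re-executing from step 1 with the substitution; state before step 1: [0 4 3])
1 | fire a3 | [0 4 3]
2 | fire a3 | [0 4 3]
3 | fire a1 | [1 4 3]
4 | fire a1 | [2 4 3]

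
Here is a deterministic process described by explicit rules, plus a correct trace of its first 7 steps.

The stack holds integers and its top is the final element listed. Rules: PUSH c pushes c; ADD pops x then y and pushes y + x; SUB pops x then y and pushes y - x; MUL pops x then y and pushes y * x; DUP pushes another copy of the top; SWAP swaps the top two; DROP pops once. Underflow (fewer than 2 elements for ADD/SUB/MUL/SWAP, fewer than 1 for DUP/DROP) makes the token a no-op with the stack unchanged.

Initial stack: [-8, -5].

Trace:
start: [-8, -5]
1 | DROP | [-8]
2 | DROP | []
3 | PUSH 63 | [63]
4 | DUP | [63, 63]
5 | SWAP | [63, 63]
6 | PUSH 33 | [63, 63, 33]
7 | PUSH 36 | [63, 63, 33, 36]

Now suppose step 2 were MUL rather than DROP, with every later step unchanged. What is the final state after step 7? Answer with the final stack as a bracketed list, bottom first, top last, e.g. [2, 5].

[-8, 63, 63, 33, 36]

(re-executing from step 2 with the substitution; state before step 2: [-8])
2 | MUL | [-8]
3 | PUSH 63 | [-8, 63]
4 | DUP | [-8, 63, 63]
5 | SWAP | [-8, 63, 63]
6 | PUSH 33 | [-8, 63, 63, 33]
7 | PUSH 36 | [-8, 63, 63, 33, 36]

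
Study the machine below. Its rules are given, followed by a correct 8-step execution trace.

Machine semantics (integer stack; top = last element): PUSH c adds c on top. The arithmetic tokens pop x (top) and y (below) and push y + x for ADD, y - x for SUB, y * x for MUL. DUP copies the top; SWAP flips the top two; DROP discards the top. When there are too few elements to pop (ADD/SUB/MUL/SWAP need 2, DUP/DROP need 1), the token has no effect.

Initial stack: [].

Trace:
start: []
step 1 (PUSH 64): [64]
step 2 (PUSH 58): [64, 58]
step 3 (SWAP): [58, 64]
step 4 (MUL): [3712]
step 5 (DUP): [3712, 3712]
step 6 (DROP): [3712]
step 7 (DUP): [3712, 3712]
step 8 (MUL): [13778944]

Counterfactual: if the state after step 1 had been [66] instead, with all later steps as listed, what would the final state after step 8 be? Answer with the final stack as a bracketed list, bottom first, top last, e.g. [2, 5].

state after step 1 := [66]
step 2 (PUSH 58): [66, 58]
step 3 (SWAP): [58, 66]
step 4 (MUL): [3828]
step 5 (DUP): [3828, 3828]
step 6 (DROP): [3828]
step 7 (DUP): [3828, 3828]
step 8 (MUL): [14653584]

[14653584]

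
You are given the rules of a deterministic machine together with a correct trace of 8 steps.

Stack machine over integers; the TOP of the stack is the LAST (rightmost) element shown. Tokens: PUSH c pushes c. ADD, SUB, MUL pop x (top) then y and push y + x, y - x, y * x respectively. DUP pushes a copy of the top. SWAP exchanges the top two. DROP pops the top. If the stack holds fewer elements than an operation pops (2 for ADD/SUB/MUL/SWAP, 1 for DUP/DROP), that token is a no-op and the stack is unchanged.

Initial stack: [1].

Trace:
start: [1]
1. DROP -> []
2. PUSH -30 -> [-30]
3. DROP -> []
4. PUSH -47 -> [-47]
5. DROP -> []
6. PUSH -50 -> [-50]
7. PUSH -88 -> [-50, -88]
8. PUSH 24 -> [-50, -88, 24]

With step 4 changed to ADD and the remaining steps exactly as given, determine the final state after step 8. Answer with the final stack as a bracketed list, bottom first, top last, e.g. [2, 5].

[-50, -88, 24]

(re-executing from step 4 with the substitution; state before step 4: [])
4. ADD -> []
5. DROP -> []
6. PUSH -50 -> [-50]
7. PUSH -88 -> [-50, -88]
8. PUSH 24 -> [-50, -88, 24]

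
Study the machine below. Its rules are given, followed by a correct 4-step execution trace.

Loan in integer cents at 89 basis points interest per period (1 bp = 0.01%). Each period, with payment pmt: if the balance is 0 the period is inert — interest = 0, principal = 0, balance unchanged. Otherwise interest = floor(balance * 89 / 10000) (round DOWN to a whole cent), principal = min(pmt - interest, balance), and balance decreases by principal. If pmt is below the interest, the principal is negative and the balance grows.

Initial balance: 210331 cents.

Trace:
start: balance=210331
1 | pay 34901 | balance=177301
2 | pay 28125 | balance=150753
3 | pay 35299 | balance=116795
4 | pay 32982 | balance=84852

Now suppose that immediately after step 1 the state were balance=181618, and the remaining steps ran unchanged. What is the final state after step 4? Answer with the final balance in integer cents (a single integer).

state after step 1 := balance=181618
2 | pay 28125 | balance=155109
3 | pay 35299 | balance=121190
4 | pay 32982 | balance=89286

89286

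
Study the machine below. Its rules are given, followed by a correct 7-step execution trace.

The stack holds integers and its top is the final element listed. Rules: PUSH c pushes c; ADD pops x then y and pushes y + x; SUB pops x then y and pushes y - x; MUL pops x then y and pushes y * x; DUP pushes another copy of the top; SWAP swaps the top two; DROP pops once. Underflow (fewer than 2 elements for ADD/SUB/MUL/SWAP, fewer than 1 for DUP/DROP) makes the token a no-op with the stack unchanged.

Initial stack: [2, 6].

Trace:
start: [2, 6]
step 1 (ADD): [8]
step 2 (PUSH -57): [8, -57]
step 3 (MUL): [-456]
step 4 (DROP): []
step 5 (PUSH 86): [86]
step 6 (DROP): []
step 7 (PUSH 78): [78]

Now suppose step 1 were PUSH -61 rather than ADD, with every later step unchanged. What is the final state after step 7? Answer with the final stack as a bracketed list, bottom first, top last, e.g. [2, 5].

[2, 6, 78]

(re-executing from step 1 with the substitution; state before step 1: [2, 6])
step 1 (PUSH -61): [2, 6, -61]
step 2 (PUSH -57): [2, 6, -61, -57]
step 3 (MUL): [2, 6, 3477]
step 4 (DROP): [2, 6]
step 5 (PUSH 86): [2, 6, 86]
step 6 (DROP): [2, 6]
step 7 (PUSH 78): [2, 6, 78]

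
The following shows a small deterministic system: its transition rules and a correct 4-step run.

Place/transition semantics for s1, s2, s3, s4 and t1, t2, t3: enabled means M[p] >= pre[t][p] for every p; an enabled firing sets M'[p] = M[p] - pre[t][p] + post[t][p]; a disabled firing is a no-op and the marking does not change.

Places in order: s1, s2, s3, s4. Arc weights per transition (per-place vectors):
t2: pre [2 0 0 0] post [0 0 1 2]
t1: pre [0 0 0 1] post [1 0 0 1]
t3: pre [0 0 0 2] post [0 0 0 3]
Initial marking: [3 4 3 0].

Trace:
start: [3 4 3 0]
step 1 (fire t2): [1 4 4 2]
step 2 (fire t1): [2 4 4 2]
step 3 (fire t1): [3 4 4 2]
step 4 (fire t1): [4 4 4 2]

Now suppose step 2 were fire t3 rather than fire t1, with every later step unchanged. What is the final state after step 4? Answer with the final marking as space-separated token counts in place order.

(re-executing from step 2 with the substitution; state before step 2: [1 4 4 2])
step 2 (fire t3): [1 4 4 3]
step 3 (fire t1): [2 4 4 3]
step 4 (fire t1): [3 4 4 3]

3 4 4 3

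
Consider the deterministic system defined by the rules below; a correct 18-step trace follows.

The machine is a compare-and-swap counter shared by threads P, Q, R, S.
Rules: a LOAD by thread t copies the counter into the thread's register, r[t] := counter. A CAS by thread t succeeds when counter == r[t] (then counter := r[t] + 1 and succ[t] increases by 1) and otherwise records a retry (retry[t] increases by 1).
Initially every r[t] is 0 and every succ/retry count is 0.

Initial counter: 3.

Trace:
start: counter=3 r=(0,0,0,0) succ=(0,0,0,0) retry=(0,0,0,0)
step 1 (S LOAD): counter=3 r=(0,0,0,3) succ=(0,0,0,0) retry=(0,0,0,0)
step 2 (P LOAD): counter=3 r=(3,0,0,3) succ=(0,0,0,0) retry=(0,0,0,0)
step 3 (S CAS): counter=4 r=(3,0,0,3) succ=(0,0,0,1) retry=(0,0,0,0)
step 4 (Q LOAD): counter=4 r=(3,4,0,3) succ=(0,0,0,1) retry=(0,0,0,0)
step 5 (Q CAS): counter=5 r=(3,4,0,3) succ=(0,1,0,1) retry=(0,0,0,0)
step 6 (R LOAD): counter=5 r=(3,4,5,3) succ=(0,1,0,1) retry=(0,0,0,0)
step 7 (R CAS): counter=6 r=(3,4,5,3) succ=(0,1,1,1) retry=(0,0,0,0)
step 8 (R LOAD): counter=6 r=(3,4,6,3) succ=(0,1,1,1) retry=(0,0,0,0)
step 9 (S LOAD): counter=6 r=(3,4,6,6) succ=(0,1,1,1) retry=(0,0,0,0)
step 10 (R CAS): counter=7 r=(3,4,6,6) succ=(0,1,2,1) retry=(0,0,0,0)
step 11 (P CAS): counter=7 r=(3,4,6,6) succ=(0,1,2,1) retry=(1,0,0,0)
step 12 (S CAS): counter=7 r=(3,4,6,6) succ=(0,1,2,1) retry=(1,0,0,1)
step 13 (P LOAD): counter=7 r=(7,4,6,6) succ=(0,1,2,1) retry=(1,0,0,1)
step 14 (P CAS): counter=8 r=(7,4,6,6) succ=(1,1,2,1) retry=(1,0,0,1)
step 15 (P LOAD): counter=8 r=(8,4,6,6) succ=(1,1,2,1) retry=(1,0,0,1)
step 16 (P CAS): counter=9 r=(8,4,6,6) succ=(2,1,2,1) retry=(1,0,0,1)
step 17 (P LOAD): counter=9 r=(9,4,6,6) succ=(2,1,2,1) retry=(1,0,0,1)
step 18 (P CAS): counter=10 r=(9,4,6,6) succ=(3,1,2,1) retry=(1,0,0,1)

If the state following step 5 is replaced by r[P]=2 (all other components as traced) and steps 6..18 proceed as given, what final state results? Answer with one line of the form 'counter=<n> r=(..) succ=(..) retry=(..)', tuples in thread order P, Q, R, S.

counter=10 r=(9,4,6,6) succ=(3,1,2,1) retry=(1,0,0,1)

state after step 5 := counter=5 r=(2,4,0,3) succ=(0,1,0,1) retry=(0,0,0,0)
step 6 (R LOAD): counter=5 r=(2,4,5,3) succ=(0,1,0,1) retry=(0,0,0,0)
step 7 (R CAS): counter=6 r=(2,4,5,3) succ=(0,1,1,1) retry=(0,0,0,0)
step 8 (R LOAD): counter=6 r=(2,4,6,3) succ=(0,1,1,1) retry=(0,0,0,0)
step 9 (S LOAD): counter=6 r=(2,4,6,6) succ=(0,1,1,1) retry=(0,0,0,0)
step 10 (R CAS): counter=7 r=(2,4,6,6) succ=(0,1,2,1) retry=(0,0,0,0)
step 11 (P CAS): counter=7 r=(2,4,6,6) succ=(0,1,2,1) retry=(1,0,0,0)
step 12 (S CAS): counter=7 r=(2,4,6,6) succ=(0,1,2,1) retry=(1,0,0,1)
step 13 (P LOAD): counter=7 r=(7,4,6,6) succ=(0,1,2,1) retry=(1,0,0,1)
step 14 (P CAS): counter=8 r=(7,4,6,6) succ=(1,1,2,1) retry=(1,0,0,1)
step 15 (P LOAD): counter=8 r=(8,4,6,6) succ=(1,1,2,1) retry=(1,0,0,1)
step 16 (P CAS): counter=9 r=(8,4,6,6) succ=(2,1,2,1) retry=(1,0,0,1)
step 17 (P LOAD): counter=9 r=(9,4,6,6) succ=(2,1,2,1) retry=(1,0,0,1)
step 18 (P CAS): counter=10 r=(9,4,6,6) succ=(3,1,2,1) retry=(1,0,0,1)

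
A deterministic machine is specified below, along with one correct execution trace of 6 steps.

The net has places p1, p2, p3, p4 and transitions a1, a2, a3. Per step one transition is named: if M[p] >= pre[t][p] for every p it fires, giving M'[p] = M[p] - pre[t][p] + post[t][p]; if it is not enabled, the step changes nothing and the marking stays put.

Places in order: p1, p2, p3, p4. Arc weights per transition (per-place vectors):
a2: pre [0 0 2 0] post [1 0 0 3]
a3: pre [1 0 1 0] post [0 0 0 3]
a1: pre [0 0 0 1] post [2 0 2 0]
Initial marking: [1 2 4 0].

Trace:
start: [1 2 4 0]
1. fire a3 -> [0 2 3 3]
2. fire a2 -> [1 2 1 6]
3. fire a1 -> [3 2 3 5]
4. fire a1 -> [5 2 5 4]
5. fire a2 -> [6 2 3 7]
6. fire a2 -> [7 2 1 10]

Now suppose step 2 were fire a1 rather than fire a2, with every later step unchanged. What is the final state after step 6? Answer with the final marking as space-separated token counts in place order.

(re-executing from step 2 with the substitution; state before step 2: [0 2 3 3])
2. fire a1 -> [2 2 5 2]
3. fire a1 -> [4 2 7 1]
4. fire a1 -> [6 2 9 0]
5. fire a2 -> [7 2 7 3]
6. fire a2 -> [8 2 5 6]

8 2 5 6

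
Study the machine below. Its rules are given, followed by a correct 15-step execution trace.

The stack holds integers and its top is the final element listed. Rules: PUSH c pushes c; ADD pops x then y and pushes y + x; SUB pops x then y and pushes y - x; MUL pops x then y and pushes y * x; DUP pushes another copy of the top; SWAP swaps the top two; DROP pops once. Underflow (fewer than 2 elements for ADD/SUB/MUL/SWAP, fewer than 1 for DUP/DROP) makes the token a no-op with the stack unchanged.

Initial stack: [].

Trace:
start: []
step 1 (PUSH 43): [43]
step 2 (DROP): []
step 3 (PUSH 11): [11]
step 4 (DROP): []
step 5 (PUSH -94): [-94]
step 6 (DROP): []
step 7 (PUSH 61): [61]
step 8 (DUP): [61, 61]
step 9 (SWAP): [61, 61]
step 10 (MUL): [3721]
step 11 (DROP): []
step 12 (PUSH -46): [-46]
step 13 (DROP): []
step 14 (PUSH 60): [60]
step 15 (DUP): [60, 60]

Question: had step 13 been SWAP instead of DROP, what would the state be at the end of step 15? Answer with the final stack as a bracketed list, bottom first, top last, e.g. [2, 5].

[-46, 60, 60]

(re-executing from step 13 with the substitution; state before step 13: [-46])
step 13 (SWAP): [-46]
step 14 (PUSH 60): [-46, 60]
step 15 (DUP): [-46, 60, 60]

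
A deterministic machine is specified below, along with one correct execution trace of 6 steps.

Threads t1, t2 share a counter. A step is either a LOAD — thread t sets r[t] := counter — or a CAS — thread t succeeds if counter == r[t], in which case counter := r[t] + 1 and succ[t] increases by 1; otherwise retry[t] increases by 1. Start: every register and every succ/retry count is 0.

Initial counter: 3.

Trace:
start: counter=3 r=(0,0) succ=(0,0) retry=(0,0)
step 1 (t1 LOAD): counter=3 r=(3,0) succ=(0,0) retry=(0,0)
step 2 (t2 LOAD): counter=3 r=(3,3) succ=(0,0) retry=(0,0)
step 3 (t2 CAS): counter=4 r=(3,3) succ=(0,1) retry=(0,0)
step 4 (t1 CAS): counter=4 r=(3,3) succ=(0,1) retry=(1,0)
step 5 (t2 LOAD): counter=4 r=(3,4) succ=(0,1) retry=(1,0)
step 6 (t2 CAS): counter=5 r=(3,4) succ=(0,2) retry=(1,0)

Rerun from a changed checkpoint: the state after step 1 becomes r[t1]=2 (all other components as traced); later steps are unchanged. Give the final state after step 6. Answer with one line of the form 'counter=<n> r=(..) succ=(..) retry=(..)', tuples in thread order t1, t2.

counter=5 r=(2,4) succ=(0,2) retry=(1,0)

state after step 1 := counter=3 r=(2,0) succ=(0,0) retry=(0,0)
step 2 (t2 LOAD): counter=3 r=(2,3) succ=(0,0) retry=(0,0)
step 3 (t2 CAS): counter=4 r=(2,3) succ=(0,1) retry=(0,0)
step 4 (t1 CAS): counter=4 r=(2,3) succ=(0,1) retry=(1,0)
step 5 (t2 LOAD): counter=4 r=(2,4) succ=(0,1) retry=(1,0)
step 6 (t2 CAS): counter=5 r=(2,4) succ=(0,2) retry=(1,0)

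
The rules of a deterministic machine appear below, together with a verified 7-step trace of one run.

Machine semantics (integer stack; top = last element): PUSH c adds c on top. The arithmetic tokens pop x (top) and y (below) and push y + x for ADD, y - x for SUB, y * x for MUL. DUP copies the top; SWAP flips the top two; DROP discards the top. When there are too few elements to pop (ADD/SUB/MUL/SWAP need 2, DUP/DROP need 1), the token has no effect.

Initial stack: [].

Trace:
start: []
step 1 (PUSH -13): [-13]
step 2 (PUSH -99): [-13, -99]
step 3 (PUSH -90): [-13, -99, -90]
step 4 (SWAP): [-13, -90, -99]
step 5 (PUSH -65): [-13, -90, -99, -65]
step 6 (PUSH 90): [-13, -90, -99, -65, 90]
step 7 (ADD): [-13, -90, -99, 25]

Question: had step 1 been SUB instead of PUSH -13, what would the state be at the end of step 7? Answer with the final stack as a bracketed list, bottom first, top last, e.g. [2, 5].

(re-executing from step 1 with the substitution; state before step 1: [])
step 1 (SUB): []
step 2 (PUSH -99): [-99]
step 3 (PUSH -90): [-99, -90]
step 4 (SWAP): [-90, -99]
step 5 (PUSH -65): [-90, -99, -65]
step 6 (PUSH 90): [-90, -99, -65, 90]
step 7 (ADD): [-90, -99, 25]

[-90, -99, 25]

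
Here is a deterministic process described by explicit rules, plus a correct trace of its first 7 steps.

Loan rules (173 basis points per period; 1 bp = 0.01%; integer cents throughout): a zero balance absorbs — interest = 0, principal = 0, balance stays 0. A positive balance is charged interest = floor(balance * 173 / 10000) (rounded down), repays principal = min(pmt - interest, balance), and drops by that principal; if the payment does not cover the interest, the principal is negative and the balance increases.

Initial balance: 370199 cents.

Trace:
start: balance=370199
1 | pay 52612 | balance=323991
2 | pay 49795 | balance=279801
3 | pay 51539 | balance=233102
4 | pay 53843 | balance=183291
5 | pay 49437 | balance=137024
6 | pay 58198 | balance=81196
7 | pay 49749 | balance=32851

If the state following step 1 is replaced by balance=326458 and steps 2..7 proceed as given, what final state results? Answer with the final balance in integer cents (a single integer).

35585

state after step 1 := balance=326458
2 | pay 49795 | balance=282310
3 | pay 51539 | balance=235654
4 | pay 53843 | balance=185887
5 | pay 49437 | balance=139665
6 | pay 58198 | balance=83883
7 | pay 49749 | balance=35585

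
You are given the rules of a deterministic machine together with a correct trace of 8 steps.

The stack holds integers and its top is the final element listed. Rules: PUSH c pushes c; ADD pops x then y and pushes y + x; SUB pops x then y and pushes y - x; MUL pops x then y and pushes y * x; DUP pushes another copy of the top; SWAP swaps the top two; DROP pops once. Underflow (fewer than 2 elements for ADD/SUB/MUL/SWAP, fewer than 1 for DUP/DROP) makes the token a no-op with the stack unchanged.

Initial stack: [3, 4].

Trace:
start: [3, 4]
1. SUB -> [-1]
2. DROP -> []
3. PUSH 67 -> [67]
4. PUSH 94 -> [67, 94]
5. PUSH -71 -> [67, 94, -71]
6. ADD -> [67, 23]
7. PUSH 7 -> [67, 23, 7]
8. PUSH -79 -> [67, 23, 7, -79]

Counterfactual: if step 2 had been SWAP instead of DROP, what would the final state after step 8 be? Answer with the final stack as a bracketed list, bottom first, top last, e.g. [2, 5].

[-1, 67, 23, 7, -79]

(re-executing from step 2 with the substitution; state before step 2: [-1])
2. SWAP -> [-1]
3. PUSH 67 -> [-1, 67]
4. PUSH 94 -> [-1, 67, 94]
5. PUSH -71 -> [-1, 67, 94, -71]
6. ADD -> [-1, 67, 23]
7. PUSH 7 -> [-1, 67, 23, 7]
8. PUSH -79 -> [-1, 67, 23, 7, -79]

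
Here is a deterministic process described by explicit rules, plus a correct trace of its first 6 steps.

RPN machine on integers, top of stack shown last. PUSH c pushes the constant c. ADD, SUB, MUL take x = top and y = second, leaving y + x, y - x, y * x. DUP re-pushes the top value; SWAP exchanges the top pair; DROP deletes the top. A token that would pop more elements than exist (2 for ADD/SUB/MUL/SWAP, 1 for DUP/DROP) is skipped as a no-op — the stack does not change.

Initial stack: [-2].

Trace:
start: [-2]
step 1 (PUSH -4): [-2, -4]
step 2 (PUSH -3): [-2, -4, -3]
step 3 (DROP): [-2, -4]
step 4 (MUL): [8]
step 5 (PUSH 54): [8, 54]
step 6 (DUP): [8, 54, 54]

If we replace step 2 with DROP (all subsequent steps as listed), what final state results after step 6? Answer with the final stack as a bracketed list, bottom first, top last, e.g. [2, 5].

[54, 54]

(re-executing from step 2 with the substitution; state before step 2: [-2, -4])
step 2 (DROP): [-2]
step 3 (DROP): []
step 4 (MUL): []
step 5 (PUSH 54): [54]
step 6 (DUP): [54, 54]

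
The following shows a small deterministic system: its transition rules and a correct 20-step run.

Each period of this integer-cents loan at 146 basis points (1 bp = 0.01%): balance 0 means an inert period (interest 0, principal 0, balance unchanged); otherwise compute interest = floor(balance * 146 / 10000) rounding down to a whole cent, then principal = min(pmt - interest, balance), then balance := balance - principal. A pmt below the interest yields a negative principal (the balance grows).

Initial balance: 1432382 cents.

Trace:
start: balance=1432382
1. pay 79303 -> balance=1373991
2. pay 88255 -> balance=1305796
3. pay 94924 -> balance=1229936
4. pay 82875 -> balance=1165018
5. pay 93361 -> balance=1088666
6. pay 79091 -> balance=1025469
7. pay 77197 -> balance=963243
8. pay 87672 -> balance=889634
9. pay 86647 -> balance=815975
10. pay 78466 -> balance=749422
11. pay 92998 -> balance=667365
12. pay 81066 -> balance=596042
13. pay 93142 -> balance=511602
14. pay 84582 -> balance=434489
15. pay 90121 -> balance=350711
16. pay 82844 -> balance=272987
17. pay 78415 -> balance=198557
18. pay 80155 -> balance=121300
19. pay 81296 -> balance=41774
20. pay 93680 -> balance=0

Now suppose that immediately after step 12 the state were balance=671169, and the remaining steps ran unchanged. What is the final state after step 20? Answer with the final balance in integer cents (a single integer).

33067

state after step 12 := balance=671169
13. pay 93142 -> balance=587826
14. pay 84582 -> balance=511826
15. pay 90121 -> balance=429177
16. pay 82844 -> balance=352598
17. pay 78415 -> balance=279330
18. pay 80155 -> balance=203253
19. pay 81296 -> balance=124924
20. pay 93680 -> balance=33067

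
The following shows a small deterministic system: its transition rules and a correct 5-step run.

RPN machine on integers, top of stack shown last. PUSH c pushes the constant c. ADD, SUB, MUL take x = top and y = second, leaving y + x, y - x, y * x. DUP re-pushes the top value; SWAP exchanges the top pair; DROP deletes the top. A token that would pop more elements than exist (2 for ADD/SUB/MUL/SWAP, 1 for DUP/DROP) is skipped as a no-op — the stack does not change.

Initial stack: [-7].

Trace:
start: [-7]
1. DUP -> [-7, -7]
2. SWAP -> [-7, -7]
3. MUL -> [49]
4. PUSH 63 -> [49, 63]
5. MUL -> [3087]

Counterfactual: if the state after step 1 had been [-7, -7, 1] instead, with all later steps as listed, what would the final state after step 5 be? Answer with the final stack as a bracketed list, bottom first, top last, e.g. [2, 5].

[-7, -441]

state after step 1 := [-7, -7, 1]
2. SWAP -> [-7, 1, -7]
3. MUL -> [-7, -7]
4. PUSH 63 -> [-7, -7, 63]
5. MUL -> [-7, -441]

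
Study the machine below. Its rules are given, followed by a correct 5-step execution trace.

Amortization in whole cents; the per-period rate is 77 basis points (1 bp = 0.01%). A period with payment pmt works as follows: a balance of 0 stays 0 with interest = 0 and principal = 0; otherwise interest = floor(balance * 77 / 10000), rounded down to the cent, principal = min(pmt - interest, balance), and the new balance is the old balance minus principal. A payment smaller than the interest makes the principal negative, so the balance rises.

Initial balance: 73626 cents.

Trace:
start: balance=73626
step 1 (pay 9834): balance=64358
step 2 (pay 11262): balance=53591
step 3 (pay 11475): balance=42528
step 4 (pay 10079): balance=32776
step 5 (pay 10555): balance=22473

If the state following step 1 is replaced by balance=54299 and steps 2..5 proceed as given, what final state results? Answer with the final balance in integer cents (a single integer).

state after step 1 := balance=54299
step 2 (pay 11262): balance=43455
step 3 (pay 11475): balance=32314
step 4 (pay 10079): balance=22483
step 5 (pay 10555): balance=12101

12101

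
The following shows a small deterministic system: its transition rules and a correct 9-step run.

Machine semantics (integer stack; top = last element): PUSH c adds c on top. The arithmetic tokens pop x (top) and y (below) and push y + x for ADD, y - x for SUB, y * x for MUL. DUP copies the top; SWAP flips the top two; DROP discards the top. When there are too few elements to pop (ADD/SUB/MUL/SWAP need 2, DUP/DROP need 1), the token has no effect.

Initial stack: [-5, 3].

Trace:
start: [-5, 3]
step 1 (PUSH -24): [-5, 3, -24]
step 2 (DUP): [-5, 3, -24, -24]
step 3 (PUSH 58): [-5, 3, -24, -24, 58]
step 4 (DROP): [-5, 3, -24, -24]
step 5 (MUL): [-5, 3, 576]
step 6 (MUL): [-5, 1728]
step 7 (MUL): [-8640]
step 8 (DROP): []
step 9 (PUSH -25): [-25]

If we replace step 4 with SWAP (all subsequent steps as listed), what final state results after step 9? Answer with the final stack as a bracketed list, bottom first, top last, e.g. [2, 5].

(re-executing from step 4 with the substitution; state before step 4: [-5, 3, -24, -24, 58])
step 4 (SWAP): [-5, 3, -24, 58, -24]
step 5 (MUL): [-5, 3, -24, -1392]
step 6 (MUL): [-5, 3, 33408]
step 7 (MUL): [-5, 100224]
step 8 (DROP): [-5]
step 9 (PUSH -25): [-5, -25]

[-5, -25]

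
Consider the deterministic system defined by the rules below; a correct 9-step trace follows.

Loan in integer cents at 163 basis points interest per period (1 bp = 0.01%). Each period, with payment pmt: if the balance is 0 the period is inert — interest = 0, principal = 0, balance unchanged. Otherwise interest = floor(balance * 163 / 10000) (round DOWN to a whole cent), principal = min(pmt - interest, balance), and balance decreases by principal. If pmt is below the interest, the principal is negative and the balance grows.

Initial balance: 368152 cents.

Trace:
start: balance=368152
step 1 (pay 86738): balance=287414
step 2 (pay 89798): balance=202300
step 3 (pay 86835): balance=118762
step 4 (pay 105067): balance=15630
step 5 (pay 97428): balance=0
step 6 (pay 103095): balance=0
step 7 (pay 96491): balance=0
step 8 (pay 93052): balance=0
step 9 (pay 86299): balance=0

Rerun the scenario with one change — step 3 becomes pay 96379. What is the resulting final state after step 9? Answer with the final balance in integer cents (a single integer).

(re-executing from step 3 with the substitution; state before step 3: balance=202300)
step 3 (pay 96379): balance=109218
step 4 (pay 105067): balance=5931
step 5 (pay 97428): balance=0
step 6 (pay 103095): balance=0
step 7 (pay 96491): balance=0
step 8 (pay 93052): balance=0
step 9 (pay 86299): balance=0

0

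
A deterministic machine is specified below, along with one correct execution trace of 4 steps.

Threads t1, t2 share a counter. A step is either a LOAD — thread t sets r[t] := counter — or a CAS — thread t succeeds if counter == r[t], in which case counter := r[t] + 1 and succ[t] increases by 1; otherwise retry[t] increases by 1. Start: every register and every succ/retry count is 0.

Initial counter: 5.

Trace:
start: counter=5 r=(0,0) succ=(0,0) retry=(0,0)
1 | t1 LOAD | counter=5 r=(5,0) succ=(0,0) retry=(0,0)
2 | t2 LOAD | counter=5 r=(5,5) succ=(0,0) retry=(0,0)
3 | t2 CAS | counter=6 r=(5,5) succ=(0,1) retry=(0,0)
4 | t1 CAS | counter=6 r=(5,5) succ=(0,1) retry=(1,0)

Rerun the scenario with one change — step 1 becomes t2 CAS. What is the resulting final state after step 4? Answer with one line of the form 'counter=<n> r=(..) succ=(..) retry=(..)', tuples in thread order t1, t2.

counter=6 r=(0,5) succ=(0,1) retry=(1,1)

(re-executing from step 1 with the substitution; state before step 1: counter=5 r=(0,0) succ=(0,0) retry=(0,0))
1 | t2 CAS | counter=5 r=(0,0) succ=(0,0) retry=(0,1)
2 | t2 LOAD | counter=5 r=(0,5) succ=(0,0) retry=(0,1)
3 | t2 CAS | counter=6 r=(0,5) succ=(0,1) retry=(0,1)
4 | t1 CAS | counter=6 r=(0,5) succ=(0,1) retry=(1,1)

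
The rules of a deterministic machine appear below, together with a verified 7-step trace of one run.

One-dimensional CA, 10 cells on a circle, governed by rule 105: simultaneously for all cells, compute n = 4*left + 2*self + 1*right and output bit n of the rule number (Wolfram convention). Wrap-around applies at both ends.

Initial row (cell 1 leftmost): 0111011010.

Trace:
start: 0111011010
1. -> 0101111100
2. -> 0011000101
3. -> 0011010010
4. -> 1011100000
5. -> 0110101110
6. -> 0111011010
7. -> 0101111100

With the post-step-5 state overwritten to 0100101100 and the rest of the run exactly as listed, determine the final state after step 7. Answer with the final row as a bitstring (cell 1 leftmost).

state after step 5 := 0100101100
6. -> 0000011101
7. -> 0111010110

0111010110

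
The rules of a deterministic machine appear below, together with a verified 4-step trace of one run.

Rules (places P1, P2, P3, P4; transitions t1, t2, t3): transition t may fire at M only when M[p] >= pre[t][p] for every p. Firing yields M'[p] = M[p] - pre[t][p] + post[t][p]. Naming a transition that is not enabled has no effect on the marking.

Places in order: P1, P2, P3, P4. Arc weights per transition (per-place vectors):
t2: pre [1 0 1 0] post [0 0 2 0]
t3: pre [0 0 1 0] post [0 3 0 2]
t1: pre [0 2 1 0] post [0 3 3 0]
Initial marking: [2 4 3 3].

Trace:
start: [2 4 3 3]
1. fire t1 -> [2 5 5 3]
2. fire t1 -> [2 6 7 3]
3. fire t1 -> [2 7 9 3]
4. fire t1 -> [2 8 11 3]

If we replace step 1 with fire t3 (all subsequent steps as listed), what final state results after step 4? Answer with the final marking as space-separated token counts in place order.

(re-executing from step 1 with the substitution; state before step 1: [2 4 3 3])
1. fire t3 -> [2 7 2 5]
2. fire t1 -> [2 8 4 5]
3. fire t1 -> [2 9 6 5]
4. fire t1 -> [2 10 8 5]

2 10 8 5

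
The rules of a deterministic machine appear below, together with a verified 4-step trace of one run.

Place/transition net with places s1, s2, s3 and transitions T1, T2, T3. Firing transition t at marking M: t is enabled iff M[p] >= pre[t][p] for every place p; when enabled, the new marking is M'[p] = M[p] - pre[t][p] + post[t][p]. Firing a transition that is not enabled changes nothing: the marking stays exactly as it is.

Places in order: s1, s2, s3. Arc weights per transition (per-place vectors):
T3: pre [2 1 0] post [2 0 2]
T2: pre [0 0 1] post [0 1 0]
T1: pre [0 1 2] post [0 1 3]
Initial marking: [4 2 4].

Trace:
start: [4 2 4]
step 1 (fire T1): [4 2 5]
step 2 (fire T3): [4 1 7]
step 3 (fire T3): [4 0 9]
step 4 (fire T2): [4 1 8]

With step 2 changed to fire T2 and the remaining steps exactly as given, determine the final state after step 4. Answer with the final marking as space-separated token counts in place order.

4 3 5

(re-executing from step 2 with the substitution; state before step 2: [4 2 5])
step 2 (fire T2): [4 3 4]
step 3 (fire T3): [4 2 6]
step 4 (fire T2): [4 3 5]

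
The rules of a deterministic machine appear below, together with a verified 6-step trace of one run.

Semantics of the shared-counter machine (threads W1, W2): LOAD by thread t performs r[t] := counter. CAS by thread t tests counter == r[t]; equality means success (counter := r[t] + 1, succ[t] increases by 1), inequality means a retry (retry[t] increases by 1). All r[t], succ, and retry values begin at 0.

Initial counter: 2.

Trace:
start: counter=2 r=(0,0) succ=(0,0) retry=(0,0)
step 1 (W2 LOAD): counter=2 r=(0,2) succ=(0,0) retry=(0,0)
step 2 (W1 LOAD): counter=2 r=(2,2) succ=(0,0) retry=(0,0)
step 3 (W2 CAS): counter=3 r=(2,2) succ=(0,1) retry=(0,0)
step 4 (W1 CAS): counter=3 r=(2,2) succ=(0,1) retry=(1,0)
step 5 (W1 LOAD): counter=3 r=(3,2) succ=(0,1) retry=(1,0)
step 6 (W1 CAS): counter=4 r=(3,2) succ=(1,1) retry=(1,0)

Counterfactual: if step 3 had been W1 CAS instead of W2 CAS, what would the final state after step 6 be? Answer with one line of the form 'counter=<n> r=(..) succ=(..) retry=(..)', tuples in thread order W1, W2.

(re-executing from step 3 with the substitution; state before step 3: counter=2 r=(2,2) succ=(0,0) retry=(0,0))
step 3 (W1 CAS): counter=3 r=(2,2) succ=(1,0) retry=(0,0)
step 4 (W1 CAS): counter=3 r=(2,2) succ=(1,0) retry=(1,0)
step 5 (W1 LOAD): counter=3 r=(3,2) succ=(1,0) retry=(1,0)
step 6 (W1 CAS): counter=4 r=(3,2) succ=(2,0) retry=(1,0)

counter=4 r=(3,2) succ=(2,0) retry=(1,0)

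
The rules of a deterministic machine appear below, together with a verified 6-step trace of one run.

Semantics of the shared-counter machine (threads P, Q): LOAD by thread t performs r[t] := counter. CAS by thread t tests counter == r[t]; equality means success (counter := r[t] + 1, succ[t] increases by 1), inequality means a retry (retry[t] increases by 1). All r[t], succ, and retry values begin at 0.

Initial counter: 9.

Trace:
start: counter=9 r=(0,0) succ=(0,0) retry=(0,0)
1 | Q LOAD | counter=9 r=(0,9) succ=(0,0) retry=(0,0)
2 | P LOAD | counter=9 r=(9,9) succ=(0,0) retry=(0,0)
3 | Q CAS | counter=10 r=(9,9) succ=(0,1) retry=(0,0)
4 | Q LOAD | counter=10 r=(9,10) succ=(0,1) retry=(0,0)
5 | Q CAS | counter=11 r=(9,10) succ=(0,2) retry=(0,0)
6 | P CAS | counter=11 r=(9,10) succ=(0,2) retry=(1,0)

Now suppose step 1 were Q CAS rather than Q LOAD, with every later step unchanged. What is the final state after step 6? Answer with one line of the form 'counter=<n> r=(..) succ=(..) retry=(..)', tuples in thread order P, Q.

(re-executing from step 1 with the substitution; state before step 1: counter=9 r=(0,0) succ=(0,0) retry=(0,0))
1 | Q CAS | counter=9 r=(0,0) succ=(0,0) retry=(0,1)
2 | P LOAD | counter=9 r=(9,0) succ=(0,0) retry=(0,1)
3 | Q CAS | counter=9 r=(9,0) succ=(0,0) retry=(0,2)
4 | Q LOAD | counter=9 r=(9,9) succ=(0,0) retry=(0,2)
5 | Q CAS | counter=10 r=(9,9) succ=(0,1) retry=(0,2)
6 | P CAS | counter=10 r=(9,9) succ=(0,1) retry=(1,2)

counter=10 r=(9,9) succ=(0,1) retry=(1,2)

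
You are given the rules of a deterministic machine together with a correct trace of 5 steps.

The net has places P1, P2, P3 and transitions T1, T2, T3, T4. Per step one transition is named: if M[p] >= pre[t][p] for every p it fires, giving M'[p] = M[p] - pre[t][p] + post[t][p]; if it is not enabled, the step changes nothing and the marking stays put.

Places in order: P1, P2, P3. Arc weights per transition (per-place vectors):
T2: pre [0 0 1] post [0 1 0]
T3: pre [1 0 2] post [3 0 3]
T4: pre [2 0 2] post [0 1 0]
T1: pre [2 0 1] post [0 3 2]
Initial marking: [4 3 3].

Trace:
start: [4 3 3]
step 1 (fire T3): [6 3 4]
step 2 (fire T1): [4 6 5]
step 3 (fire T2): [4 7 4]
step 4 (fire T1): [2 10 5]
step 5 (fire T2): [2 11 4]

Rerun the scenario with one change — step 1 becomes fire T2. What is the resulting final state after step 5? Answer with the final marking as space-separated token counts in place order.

0 12 2

(re-executing from step 1 with the substitution; state before step 1: [4 3 3])
step 1 (fire T2): [4 4 2]
step 2 (fire T1): [2 7 3]
step 3 (fire T2): [2 8 2]
step 4 (fire T1): [0 11 3]
step 5 (fire T2): [0 12 2]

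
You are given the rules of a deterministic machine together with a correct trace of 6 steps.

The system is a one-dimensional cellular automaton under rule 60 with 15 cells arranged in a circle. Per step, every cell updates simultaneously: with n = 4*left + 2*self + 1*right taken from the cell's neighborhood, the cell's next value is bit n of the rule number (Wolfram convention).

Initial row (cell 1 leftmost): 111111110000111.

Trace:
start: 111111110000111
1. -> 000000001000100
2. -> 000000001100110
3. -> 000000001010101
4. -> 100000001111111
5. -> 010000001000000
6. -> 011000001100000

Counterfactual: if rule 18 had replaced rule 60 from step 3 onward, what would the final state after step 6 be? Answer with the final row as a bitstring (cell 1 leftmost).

101010100100100

(re-executing steps 3..6 under rule 18; state before step 3: 000000001100110)
3. -> 000000010011001
4. -> 100000101100110
5. -> 010001000011000
6. -> 101010100100100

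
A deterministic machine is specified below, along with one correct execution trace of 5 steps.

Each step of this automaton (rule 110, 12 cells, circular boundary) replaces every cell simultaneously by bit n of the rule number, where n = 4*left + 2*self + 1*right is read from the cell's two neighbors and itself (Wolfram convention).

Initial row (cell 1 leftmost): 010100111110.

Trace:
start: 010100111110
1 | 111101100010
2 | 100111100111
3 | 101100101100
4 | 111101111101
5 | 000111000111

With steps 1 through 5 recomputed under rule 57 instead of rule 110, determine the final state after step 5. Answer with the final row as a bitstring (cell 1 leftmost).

100101010100

(re-executing steps 1..5 under rule 57; state before step 1: 010100111110)
1 | 001010100001
2 | 100101011100
3 | 010010110010
4 | 001001101001
5 | 100101010100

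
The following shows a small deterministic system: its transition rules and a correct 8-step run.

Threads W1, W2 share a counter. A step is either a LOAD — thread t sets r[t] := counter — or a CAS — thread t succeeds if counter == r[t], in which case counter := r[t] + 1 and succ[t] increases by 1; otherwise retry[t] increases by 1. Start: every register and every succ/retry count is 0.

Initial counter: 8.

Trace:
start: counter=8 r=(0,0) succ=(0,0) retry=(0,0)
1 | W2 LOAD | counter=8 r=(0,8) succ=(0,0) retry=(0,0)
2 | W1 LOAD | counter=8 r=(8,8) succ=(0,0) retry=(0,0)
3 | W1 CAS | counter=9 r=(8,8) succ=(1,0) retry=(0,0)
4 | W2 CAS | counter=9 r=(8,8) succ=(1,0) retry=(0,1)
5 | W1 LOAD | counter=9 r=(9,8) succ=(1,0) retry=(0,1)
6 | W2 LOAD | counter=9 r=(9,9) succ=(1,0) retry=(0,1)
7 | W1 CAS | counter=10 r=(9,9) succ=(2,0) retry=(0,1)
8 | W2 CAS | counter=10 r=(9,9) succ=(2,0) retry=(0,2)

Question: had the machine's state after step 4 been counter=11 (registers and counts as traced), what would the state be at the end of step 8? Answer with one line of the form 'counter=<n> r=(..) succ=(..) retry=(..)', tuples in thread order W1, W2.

counter=12 r=(11,11) succ=(2,0) retry=(0,2)

state after step 4 := counter=11 r=(8,8) succ=(1,0) retry=(0,1)
5 | W1 LOAD | counter=11 r=(11,8) succ=(1,0) retry=(0,1)
6 | W2 LOAD | counter=11 r=(11,11) succ=(1,0) retry=(0,1)
7 | W1 CAS | counter=12 r=(11,11) succ=(2,0) retry=(0,1)
8 | W2 CAS | counter=12 r=(11,11) succ=(2,0) retry=(0,2)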